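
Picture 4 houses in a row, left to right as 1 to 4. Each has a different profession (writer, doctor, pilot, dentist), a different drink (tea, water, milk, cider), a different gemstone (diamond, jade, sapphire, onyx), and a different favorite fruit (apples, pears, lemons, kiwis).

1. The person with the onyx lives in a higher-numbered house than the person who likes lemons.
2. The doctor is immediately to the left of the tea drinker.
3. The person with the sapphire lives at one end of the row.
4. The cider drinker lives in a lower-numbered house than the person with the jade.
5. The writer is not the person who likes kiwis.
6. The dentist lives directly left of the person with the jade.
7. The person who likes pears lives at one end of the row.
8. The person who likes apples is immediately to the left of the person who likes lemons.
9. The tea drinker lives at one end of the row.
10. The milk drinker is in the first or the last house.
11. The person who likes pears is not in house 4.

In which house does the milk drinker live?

1

By clue 9, the tea drinker is in house 4.
The person who likes pears is in house 1 (clue 11).
That leaves milk as the drink for house 1.
House 4's favorite fruit must be kiwis (nothing else left).
From clue 2, the doctor must be in house 3.
Clue 8 places the person who likes lemons in house 3.
The only profession still possible for house 2 is dentist.
House 4's profession must be pilot (nothing else left).
So house 2 gets diamond for gemstone.
The only favorite fruit still possible for house 2 is apples.
From clue 1, the person with the onyx must be in house 4.
Clue 6 places the person with the jade in house 3.
That leaves writer as the profession for house 1.
The only gemstone still possible for house 1 is sapphire.
Clue 4 places the cider drinker in house 2.
So house 3 gets water for drink.
So: house 1 = writer/milk/sapphire/pears, house 2 = dentist/cider/diamond/apples, house 3 = doctor/water/jade/lemons, house 4 = pilot/tea/onyx/kiwis.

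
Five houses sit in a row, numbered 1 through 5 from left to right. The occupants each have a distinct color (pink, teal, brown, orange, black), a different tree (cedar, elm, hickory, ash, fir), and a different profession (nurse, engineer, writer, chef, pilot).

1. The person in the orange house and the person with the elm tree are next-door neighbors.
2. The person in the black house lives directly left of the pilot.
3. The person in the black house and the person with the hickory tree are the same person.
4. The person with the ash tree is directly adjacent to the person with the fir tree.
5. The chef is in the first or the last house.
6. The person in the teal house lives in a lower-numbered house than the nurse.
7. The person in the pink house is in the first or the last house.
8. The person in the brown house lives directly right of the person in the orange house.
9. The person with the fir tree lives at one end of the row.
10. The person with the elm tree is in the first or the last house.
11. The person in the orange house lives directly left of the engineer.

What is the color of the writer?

teal

The person in the brown house is narrowed to house 3 or 5; consider each.
Placing it in house 3 leads to a contradiction, so it's in house 5.
Clue 8: the person in the orange house is in house 4.
Clue 11: the engineer is in house 5.
That leaves chef as the profession for house 1.
Clue 1: the person with the elm tree is in house 5.
So house 1 gets pink for color.
So house 1 gets fir for tree.
The person with the ash tree is in house 2 (clue 4).
House 4 tree: only cedar fits.
So house 2 gets writer for profession.
From clue 3, the person in the black house must be in house 3.
The only color still possible for house 2 is teal.
House 3 tree: only hickory fits.
Clue 2: the pilot is in house 4.
That leaves nurse as the profession for house 3.
So: house 1 = pink/fir/chef, house 2 = teal/ash/writer, house 3 = black/hickory/nurse, house 4 = orange/cedar/pilot, house 5 = brown/elm/engineer.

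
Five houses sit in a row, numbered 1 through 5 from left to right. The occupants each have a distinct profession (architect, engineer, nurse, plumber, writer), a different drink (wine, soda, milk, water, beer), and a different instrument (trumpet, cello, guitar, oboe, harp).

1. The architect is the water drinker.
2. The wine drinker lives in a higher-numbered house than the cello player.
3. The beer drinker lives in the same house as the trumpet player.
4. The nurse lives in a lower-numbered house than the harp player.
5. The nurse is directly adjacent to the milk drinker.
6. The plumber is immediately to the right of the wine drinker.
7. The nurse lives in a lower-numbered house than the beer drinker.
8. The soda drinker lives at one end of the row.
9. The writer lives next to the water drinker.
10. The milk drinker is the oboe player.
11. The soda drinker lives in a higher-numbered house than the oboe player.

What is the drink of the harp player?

Clue 11: the soda drinker is in house 5.
The nurse is narrowed to house 1 or 2 or 3; consider each.
Placing it in house 1 and house 2 leads to a contradiction, so it's in house 3.
By clue 7, the beer drinker is in house 4.
That leaves water as the drink for house 1.
House 3 drink: only wine fits.
Clue 1 places the architect in house 1.
By clue 3, the trumpet player is in house 4.
Clue 6: the plumber is in house 4.
By clue 9, the writer is in house 2.
By clue 10, the oboe player is in house 2.
So house 5 gets engineer for profession.
The only drink still possible for house 2 is milk.
The only instrument still possible for house 3 is guitar.
The only instrument still possible for house 5 is harp.
So house 1 gets cello for instrument.
So: house 1 = architect/water/cello, house 2 = writer/milk/oboe, house 3 = nurse/wine/guitar, house 4 = plumber/beer/trumpet, house 5 = engineer/soda/harp.

soda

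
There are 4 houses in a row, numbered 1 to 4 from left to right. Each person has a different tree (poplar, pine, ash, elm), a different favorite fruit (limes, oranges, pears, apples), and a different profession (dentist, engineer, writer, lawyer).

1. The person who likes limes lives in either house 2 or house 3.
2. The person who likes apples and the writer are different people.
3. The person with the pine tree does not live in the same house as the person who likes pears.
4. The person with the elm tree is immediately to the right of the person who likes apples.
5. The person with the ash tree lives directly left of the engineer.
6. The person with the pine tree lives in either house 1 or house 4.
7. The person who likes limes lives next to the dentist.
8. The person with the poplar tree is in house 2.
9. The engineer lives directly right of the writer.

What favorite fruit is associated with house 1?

Clue 8: the person with the poplar tree is in house 2.
The person with the ash tree is narrowed to house 1 or 3; consider each.
Placing it in house 3 leads to a contradiction, so it's in house 1.
The engineer is in house 2 (clue 5).
The writer is in house 1 (clue 9).
House 3's tree must be elm (nothing else left).
So house 4 gets pine for tree.
Clue 4 places the person who likes apples in house 2.
So house 4 gets oranges for favorite fruit.
Clue 7 places the dentist in house 4.
That leaves pears as the favorite fruit for house 1.
That leaves limes as the favorite fruit for house 3.
The only profession still possible for house 3 is lawyer.
So: house 1 = ash/pears/writer, house 2 = poplar/apples/engineer, house 3 = elm/limes/lawyer, house 4 = pine/oranges/dentist.

pears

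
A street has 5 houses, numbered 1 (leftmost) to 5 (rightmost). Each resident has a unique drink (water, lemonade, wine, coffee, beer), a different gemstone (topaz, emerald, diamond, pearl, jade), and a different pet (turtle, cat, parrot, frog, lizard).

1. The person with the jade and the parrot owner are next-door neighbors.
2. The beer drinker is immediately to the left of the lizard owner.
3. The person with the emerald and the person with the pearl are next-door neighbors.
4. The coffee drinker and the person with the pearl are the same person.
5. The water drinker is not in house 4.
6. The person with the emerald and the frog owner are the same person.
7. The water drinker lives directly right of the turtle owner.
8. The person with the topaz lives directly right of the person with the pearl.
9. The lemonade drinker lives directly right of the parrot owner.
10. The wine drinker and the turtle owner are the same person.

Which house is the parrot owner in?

4

The water drinker is narrowed to house 2 or 3 or 5; consider each.
Placing it in house 3 and house 5 leads to a contradiction, so it's in house 2.
The turtle owner is in house 1 (clue 7).
Clue 10 places the wine drinker in house 1.
That leaves lemonade as the drink for house 5.
The parrot owner is in house 4 (clue 9).
House 5's pet must be lizard (nothing else left).
Clue 2 places the beer drinker in house 4.
House 3 drink: only coffee fits.
So house 1 gets diamond for gemstone.
House 2 gemstone: only emerald fits.
Clue 3: the person with the pearl is in house 3.
Clue 6 places the frog owner in house 2.
Clue 8: the person with the topaz is in house 4.
The only gemstone still possible for house 5 is jade.
House 3's pet must be cat (nothing else left).
So: house 1 = wine/diamond/turtle, house 2 = water/emerald/frog, house 3 = coffee/pearl/cat, house 4 = beer/topaz/parrot, house 5 = lemonade/jade/lizard.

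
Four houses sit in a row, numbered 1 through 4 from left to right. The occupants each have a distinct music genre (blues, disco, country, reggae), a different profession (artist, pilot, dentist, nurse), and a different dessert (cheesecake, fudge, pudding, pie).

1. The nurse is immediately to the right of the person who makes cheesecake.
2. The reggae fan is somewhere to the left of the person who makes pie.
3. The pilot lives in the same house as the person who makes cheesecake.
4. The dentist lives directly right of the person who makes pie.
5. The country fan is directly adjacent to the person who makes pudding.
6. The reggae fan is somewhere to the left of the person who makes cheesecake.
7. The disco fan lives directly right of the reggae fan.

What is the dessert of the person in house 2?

The only profession still possible for house 1 is artist.
House 2 profession: only pilot fits.
The person who makes cheesecake is in house 2 (clue 3).
By clue 6, the reggae fan is in house 1.
Clue 7 places the disco fan in house 2.
House 3's dessert must be pie (nothing else left).
By clue 1, the nurse is in house 3.
From clue 4, the dentist must be in house 4.
By clue 5, the country fan is in house 3.
From clue 5, the person who makes pudding must be in house 4.
So house 4 gets blues for music genre.
The only dessert still possible for house 1 is fudge.
So: house 1 = reggae/artist/fudge, house 2 = disco/pilot/cheesecake, house 3 = country/nurse/pie, house 4 = blues/dentist/pudding.

cheesecake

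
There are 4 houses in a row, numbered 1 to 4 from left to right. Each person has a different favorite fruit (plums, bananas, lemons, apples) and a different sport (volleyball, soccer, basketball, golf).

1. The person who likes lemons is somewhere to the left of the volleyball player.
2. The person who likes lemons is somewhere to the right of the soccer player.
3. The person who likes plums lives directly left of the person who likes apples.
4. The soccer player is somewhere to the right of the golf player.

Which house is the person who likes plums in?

Clue 4: the soccer player is in house 2.
From clue 4, the golf player must be in house 1.
From clue 2, the person who likes lemons must be in house 3.
The volleyball player is in house 4 (clue 1).
Clue 3: the person who likes plums is in house 1.
Clue 3: the person who likes apples is in house 2.
That leaves bananas as the favorite fruit for house 4.
So house 3 gets basketball for sport.
So: house 1 = plums/golf, house 2 = apples/soccer, house 3 = lemons/basketball, house 4 = bananas/volleyball.

1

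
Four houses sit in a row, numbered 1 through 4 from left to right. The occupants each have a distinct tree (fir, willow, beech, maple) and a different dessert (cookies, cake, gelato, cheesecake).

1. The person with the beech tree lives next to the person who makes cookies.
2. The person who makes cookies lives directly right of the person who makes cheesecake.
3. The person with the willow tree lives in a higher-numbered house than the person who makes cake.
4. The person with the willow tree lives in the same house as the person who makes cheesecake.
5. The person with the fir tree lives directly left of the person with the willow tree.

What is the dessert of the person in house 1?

cake

The person with the fir tree is narrowed to house 1 or 2; consider each.
Placing it in house 2 leads to a contradiction, so it's in house 1.
Clue 5 places the person with the willow tree in house 2.
Clue 3: the person who makes cake is in house 1.
The person who makes cheesecake is in house 2 (clue 4).
Clue 2: the person who makes cookies is in house 3.
So house 4 gets gelato for dessert.
Clue 1: the person with the beech tree is in house 4.
So house 3 gets maple for tree.
So: house 1 = fir/cake, house 2 = willow/cheesecake, house 3 = maple/cookies, house 4 = beech/gelato.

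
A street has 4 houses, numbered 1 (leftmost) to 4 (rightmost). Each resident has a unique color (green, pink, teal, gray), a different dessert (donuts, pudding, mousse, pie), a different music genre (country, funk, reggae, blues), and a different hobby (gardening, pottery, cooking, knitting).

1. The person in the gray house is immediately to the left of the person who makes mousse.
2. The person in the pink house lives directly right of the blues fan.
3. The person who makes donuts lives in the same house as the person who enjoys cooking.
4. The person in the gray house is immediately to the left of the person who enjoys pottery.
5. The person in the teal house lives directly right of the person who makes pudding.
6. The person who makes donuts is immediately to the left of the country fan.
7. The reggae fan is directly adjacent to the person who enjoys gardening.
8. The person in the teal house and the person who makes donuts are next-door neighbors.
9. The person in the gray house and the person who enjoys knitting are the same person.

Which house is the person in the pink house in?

The person in the gray house is narrowed to house 1 or 2 or 3; consider each.
Placing it in house 2 and house 3 leads to a contradiction, so it's in house 1.
Clue 1 places the person who makes mousse in house 2.
Clue 4: the person who enjoys pottery is in house 2.
By clue 9, the person who enjoys knitting is in house 1.
The only dessert still possible for house 4 is pie.
House 4 hobby: only gardening fits.
Clue 3: the person who makes donuts is in house 3.
The country fan is in house 4 (clue 6).
Clue 7 places the reggae fan in house 3.
House 1 dessert: only pudding fits.
The only hobby still possible for house 3 is cooking.
Clue 5 places the person in the teal house in house 2.
So house 4 gets green for color.
Clue 2: the blues fan is in house 2.
The only color still possible for house 3 is pink.
House 1's music genre must be funk (nothing else left).
So: house 1 = gray/pudding/funk/knitting, house 2 = teal/mousse/blues/pottery, house 3 = pink/donuts/reggae/cooking, house 4 = green/pie/country/gardening.

3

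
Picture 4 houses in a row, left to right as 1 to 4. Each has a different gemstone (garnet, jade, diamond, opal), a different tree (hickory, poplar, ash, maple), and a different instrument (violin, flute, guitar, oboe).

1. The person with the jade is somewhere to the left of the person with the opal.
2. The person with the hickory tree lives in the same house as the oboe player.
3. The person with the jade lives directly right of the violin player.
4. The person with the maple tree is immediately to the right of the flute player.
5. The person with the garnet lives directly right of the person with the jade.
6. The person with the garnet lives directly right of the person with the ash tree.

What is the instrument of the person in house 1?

violin

The only gemstone still possible for house 1 is diamond.
So house 2 gets jade for gemstone.
The violin player is in house 1 (clue 3).
The person with the garnet is in house 3 (clue 5).
From clue 6, the person with the ash tree must be in house 2.
House 4's gemstone must be opal (nothing else left).
That leaves poplar as the tree for house 1.
The person with the hickory tree is narrowed to house 3 or 4; consider each.
Placing it in house 3 leads to a contradiction, so it's in house 4.
By clue 2, the oboe player is in house 4.
The only tree still possible for house 3 is maple.
Clue 4 places the flute player in house 2.
House 3 instrument: only guitar fits.
So: house 1 = diamond/poplar/violin, house 2 = jade/ash/flute, house 3 = garnet/maple/guitar, house 4 = opal/hickory/oboe.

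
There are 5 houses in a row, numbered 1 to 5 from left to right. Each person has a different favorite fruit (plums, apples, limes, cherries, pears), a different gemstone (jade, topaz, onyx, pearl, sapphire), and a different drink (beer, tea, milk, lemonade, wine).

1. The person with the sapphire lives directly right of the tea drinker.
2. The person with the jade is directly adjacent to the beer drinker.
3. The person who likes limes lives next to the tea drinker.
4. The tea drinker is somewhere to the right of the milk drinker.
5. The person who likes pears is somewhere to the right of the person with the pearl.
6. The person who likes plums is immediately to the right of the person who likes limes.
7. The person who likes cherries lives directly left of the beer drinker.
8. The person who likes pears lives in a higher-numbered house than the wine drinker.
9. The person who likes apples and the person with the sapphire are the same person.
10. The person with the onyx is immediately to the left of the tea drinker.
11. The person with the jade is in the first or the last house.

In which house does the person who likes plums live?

House 5 drink: only lemonade fits.
The person who likes cherries is narrowed to house 1 or 3; consider each.
Placing it in house 3 leads to a contradiction, so it's in house 1.
Clue 7 places the beer drinker in house 2.
By clue 2, the person with the jade is in house 1.
So house 2 gets limes for favorite fruit.
The tea drinker is in house 3 (clue 3).
The milk drinker is in house 1 (clue 4).
By clue 6, the person who likes plums is in house 3.
The person with the onyx is in house 2 (clue 10).
That leaves wine as the drink for house 4.
Clue 1 places the person with the sapphire in house 4.
Clue 8 places the person who likes pears in house 5.
The person who likes apples is in house 4 (clue 9).
So house 5 gets topaz for gemstone.
So house 3 gets pearl for gemstone.
So: house 1 = cherries/jade/milk, house 2 = limes/onyx/beer, house 3 = plums/pearl/tea, house 4 = apples/sapphire/wine, house 5 = pears/topaz/lemonade.

3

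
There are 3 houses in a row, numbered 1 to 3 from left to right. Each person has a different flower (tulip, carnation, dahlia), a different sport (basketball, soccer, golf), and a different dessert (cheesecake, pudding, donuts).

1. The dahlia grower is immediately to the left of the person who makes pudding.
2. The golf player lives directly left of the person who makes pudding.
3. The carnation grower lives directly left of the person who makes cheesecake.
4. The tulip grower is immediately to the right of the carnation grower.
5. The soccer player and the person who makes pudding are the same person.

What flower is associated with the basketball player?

tulip

That leaves tulip as the flower for house 3.
House 1's dessert must be donuts (nothing else left).
By clue 4, the carnation grower is in house 2.
House 1's flower must be dahlia (nothing else left).
The person who makes pudding is in house 2 (clue 1).
By clue 2, the golf player is in house 1.
From clue 3, the person who makes cheesecake must be in house 3.
By clue 5, the soccer player is in house 2.
House 3's sport must be basketball (nothing else left).
So: house 1 = dahlia/golf/donuts, house 2 = carnation/soccer/pudding, house 3 = tulip/basketball/cheesecake.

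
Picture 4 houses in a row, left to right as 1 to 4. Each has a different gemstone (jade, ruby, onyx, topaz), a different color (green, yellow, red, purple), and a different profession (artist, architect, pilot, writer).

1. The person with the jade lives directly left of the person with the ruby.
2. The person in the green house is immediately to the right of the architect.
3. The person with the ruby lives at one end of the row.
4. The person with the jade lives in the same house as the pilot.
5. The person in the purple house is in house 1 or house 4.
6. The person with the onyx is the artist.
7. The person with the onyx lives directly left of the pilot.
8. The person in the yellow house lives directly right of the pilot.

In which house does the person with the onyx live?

2

The person with the ruby is in house 4 (clue 3).
By clue 1, the person with the jade is in house 3.
Clue 4: the pilot is in house 3.
Clue 7: the person with the onyx is in house 2.
The person in the yellow house is in house 4 (clue 8).
The only gemstone still possible for house 1 is topaz.
So house 1 gets purple for color.
So house 4 gets writer for profession.
By clue 6, the artist is in house 2.
House 1's profession must be architect (nothing else left).
By clue 2, the person in the green house is in house 2.
House 3 color: only red fits.
So: house 1 = topaz/purple/architect, house 2 = onyx/green/artist, house 3 = jade/red/pilot, house 4 = ruby/yellow/writer.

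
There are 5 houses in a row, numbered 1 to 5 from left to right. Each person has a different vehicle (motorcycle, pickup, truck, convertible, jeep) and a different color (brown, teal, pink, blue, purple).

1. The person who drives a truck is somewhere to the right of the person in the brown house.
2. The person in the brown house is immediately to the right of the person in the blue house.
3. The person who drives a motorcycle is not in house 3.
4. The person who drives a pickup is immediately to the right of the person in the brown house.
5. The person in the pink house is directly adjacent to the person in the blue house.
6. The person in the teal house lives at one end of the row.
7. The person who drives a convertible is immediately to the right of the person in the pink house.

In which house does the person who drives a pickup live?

4

The person in the teal house is narrowed to house 1 or 5; consider each.
Placing it in house 1 leads to a contradiction, so it's in house 5.
The person who drives a pickup is narrowed to house 3 or 4 or 5; consider each.
Placing it in house 3 and house 5 leads to a contradiction, so it's in house 4.
By clue 4, the person in the brown house is in house 3.
By clue 1, the person who drives a truck is in house 5.
Clue 2 places the person in the blue house in house 2.
The person in the pink house is in house 1 (clue 5).
The person who drives a convertible is in house 2 (clue 7).
So house 3 gets jeep for vehicle.
House 4 color: only purple fits.
House 1 vehicle: only motorcycle fits.
So: house 1 = motorcycle/pink, house 2 = convertible/blue, house 3 = jeep/brown, house 4 = pickup/purple, house 5 = truck/teal.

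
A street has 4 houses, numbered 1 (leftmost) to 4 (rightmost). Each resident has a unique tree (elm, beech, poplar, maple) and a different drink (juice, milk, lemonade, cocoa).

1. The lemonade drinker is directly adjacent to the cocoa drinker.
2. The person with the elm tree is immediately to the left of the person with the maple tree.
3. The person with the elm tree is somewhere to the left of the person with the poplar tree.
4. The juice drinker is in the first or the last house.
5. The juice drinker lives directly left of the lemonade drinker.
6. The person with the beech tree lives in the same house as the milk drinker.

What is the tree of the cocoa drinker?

Clue 5 places the juice drinker in house 1.
Clue 5: the lemonade drinker is in house 2.
By clue 1, the cocoa drinker is in house 3.
So house 1 gets elm for tree.
House 4's drink must be milk (nothing else left).
By clue 2, the person with the maple tree is in house 2.
From clue 6, the person with the beech tree must be in house 4.
The only tree still possible for house 3 is poplar.
So: house 1 = elm/juice, house 2 = maple/lemonade, house 3 = poplar/cocoa, house 4 = beech/milk.

poplar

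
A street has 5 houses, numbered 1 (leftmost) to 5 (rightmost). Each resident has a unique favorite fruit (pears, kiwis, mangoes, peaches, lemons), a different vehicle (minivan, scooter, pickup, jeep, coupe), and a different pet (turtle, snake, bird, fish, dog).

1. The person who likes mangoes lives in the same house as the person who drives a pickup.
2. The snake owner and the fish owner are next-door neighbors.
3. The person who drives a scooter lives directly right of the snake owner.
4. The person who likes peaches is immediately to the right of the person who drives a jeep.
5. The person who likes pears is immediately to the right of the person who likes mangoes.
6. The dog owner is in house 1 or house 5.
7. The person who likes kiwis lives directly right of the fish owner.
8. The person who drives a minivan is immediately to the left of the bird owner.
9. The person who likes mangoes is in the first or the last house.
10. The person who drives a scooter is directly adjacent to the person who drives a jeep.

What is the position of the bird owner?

5

The person who likes mangoes is in house 1 (clue 9).
The person who drives a pickup is in house 1 (clue 1).
The person who likes pears is in house 2 (clue 5).
The dog owner is narrowed to house 1 or 5; consider each.
Placing it in house 5 leads to a contradiction, so it's in house 1.
The person who likes kiwis is narrowed to house 3 or 4 or 5; consider each.
Placing it in house 3 and house 5 leads to a contradiction, so it's in house 4.
Clue 7 places the fish owner in house 3.
The person who likes lemons is narrowed to house 3 or 5; consider each.
Placing it in house 3 leads to a contradiction, so it's in house 5.
The only favorite fruit still possible for house 3 is peaches.
From clue 4, the person who drives a jeep must be in house 2.
Clue 10 places the person who drives a scooter in house 3.
The only vehicle still possible for house 5 is coupe.
Clue 3 places the snake owner in house 2.
Clue 8 places the bird owner in house 5.
That leaves minivan as the vehicle for house 4.
House 4 pet: only turtle fits.
So: house 1 = mangoes/pickup/dog, house 2 = pears/jeep/snake, house 3 = peaches/scooter/fish, house 4 = kiwis/minivan/turtle, house 5 = lemons/coupe/bird.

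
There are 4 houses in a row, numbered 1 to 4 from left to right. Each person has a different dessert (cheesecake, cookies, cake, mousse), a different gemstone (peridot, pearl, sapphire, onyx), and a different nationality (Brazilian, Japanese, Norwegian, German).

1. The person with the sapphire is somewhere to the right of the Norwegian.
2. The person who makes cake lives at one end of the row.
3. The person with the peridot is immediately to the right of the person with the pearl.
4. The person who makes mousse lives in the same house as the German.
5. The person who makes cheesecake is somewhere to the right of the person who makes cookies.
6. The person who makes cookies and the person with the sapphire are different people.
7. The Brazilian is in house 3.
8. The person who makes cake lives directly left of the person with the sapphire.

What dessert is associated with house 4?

The Brazilian is in house 3 (clue 7).
Clue 8 places the person who makes cake in house 1.
Clue 8 places the person with the sapphire in house 2.
From clue 1, the Norwegian must be in house 1.
From clue 3, the person with the peridot must be in house 4.
The person with the pearl is in house 3 (clue 3).
Clue 6 places the person who makes cookies in house 3.
That leaves mousse as the dessert for house 2.
The only dessert still possible for house 4 is cheesecake.
That leaves onyx as the gemstone for house 1.
From clue 4, the German must be in house 2.
So house 4 gets Japanese for nationality.
So: house 1 = cake/onyx/Norwegian, house 2 = mousse/sapphire/German, house 3 = cookies/pearl/Brazilian, house 4 = cheesecake/peridot/Japanese.

cheesecake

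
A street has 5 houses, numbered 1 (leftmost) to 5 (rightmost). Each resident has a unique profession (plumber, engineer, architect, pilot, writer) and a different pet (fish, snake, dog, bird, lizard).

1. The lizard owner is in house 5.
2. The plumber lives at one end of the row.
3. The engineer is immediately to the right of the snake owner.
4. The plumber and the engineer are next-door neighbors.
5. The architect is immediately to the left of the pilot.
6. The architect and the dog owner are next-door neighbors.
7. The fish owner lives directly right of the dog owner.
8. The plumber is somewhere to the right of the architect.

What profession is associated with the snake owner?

pilot

The lizard owner is in house 5 (clue 1).
From clue 8, the plumber must be in house 5.
Clue 4 places the engineer in house 4.
Clue 3 places the snake owner in house 3.
From clue 7, the fish owner must be in house 2.
Clue 7 places the dog owner in house 1.
That leaves bird as the pet for house 4.
From clue 6, the architect must be in house 2.
The only profession still possible for house 1 is writer.
House 3 profession: only pilot fits.
So: house 1 = writer/dog, house 2 = architect/fish, house 3 = pilot/snake, house 4 = engineer/bird, house 5 = plumber/lizard.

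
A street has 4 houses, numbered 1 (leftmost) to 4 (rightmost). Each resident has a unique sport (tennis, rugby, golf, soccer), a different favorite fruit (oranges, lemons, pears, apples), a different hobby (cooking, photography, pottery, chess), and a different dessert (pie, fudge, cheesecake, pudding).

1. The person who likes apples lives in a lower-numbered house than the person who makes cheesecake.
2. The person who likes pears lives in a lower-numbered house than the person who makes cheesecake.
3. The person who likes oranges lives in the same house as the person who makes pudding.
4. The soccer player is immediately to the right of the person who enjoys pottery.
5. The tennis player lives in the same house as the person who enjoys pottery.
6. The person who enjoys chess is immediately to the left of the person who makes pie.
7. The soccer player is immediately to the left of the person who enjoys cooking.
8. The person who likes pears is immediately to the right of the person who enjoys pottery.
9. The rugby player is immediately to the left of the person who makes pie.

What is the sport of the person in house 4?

That leaves golf as the sport for house 4.
The soccer player is narrowed to house 2 or 3; consider each.
Placing it in house 2 leads to a contradiction, so it's in house 3.
Clue 4 places the person who enjoys pottery in house 2.
The tennis player is in house 2 (clue 5).
Clue 7 places the person who enjoys cooking in house 4.
From clue 8, the person who likes pears must be in house 3.
House 1 sport: only rugby fits.
The person who makes cheesecake is in house 4 (clue 2).
By clue 9, the person who makes pie is in house 2.
House 1 dessert: only pudding fits.
The only dessert still possible for house 3 is fudge.
By clue 3, the person who likes oranges is in house 1.
From clue 6, the person who enjoys chess must be in house 1.
So house 2 gets apples for favorite fruit.
House 4 favorite fruit: only lemons fits.
So house 3 gets photography for hobby.
So: house 1 = rugby/oranges/chess/pudding, house 2 = tennis/apples/pottery/pie, house 3 = soccer/pears/photography/fudge, house 4 = golf/lemons/cooking/cheesecake.

golf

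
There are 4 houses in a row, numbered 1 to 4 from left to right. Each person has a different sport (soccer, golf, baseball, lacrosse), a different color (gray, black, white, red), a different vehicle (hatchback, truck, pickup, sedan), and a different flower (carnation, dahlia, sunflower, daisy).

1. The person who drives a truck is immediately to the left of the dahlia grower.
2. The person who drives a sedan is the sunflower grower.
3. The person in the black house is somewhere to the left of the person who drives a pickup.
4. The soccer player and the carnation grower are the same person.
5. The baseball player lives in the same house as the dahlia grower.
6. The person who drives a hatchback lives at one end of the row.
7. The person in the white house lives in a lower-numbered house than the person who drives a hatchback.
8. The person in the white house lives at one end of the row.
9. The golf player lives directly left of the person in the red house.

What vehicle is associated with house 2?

truck

From clue 7, the person who drives a hatchback must be in house 4.
By clue 8, the person in the white house is in house 1.
Clue 3: the person in the black house is in house 2.
The person who drives a pickup is in house 3 (clue 3).
The baseball player is narrowed to house 2 or 3; consider each.
Placing it in house 2 leads to a contradiction, so it's in house 3.
Clue 5 places the dahlia grower in house 3.
The person who drives a truck is in house 2 (clue 1).
By clue 9, the person in the red house is in house 3.
House 2 sport: only golf fits.
So house 4 gets gray for color.
House 1 vehicle: only sedan fits.
Clue 2 places the sunflower grower in house 1.
So house 2 gets daisy for flower.
So house 4 gets carnation for flower.
Clue 4 places the soccer player in house 4.
House 1's sport must be lacrosse (nothing else left).
So: house 1 = lacrosse/white/sedan/sunflower, house 2 = golf/black/truck/daisy, house 3 = baseball/red/pickup/dahlia, house 4 = soccer/gray/hatchback/carnation.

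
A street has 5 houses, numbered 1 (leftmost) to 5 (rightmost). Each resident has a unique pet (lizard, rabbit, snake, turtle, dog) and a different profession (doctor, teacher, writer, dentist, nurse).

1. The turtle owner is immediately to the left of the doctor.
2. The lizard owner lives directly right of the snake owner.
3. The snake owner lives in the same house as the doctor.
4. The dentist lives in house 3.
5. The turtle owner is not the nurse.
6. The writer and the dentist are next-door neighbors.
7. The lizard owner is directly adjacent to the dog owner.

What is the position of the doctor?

2

The dentist is in house 3 (clue 4).
The dog owner is narrowed to house 2 or 4; consider each.
Placing it in house 2 leads to a contradiction, so it's in house 4.
The lizard owner is in house 3 (clue 2).
Clue 3: the doctor is in house 2.
The only pet still possible for house 1 is turtle.
That leaves snake as the pet for house 2.
House 5's pet must be rabbit (nothing else left).
House 4's profession must be writer (nothing else left).
By clue 5, the nurse is in house 5.
So house 1 gets teacher for profession.
So: house 1 = turtle/teacher, house 2 = snake/doctor, house 3 = lizard/dentist, house 4 = dog/writer, house 5 = rabbit/nurse.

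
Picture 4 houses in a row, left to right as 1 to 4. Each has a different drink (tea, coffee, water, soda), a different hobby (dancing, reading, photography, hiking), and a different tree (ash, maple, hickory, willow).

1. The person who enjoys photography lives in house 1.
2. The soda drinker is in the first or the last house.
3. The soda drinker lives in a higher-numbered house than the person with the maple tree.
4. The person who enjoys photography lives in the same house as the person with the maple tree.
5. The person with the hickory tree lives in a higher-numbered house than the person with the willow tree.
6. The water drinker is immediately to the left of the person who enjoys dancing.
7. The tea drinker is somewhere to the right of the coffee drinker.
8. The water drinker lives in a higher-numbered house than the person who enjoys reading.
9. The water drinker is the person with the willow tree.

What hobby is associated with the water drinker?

From clue 1, the person who enjoys photography must be in house 1.
Clue 3: the soda drinker is in house 4.
Clue 4: the person with the maple tree is in house 1.
House 1's drink must be coffee (nothing else left).
The water drinker is in house 3 (clue 8).
The person with the willow tree is in house 3 (clue 9).
So house 2 gets tea for drink.
House 2's hobby must be reading (nothing else left).
The only tree still possible for house 2 is ash.
That leaves hickory as the tree for house 4.
The person who enjoys dancing is in house 4 (clue 6).
House 3's hobby must be hiking (nothing else left).
So: house 1 = coffee/photography/maple, house 2 = tea/reading/ash, house 3 = water/hiking/willow, house 4 = soda/dancing/hickory.

hiking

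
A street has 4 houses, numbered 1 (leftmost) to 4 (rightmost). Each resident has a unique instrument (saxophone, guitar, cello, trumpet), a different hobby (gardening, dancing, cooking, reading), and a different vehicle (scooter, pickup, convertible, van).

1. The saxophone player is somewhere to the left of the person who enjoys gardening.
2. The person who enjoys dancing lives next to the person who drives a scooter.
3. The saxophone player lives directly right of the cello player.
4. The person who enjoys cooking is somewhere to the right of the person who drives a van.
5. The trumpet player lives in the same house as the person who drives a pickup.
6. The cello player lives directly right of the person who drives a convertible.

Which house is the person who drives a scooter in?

3

Clue 6: the cello player is in house 2.
By clue 6, the person who drives a convertible is in house 1.
From clue 1, the person who enjoys gardening must be in house 4.
House 1's instrument must be guitar (nothing else left).
That leaves saxophone as the instrument for house 3.
House 4 instrument: only trumpet fits.
That leaves cooking as the hobby for house 3.
The person who drives a van is in house 2 (clue 4).
Clue 5: the person who drives a pickup is in house 4.
So house 3 gets scooter for vehicle.
Clue 2: the person who enjoys dancing is in house 2.
House 1 hobby: only reading fits.
So: house 1 = guitar/reading/convertible, house 2 = cello/dancing/van, house 3 = saxophone/cooking/scooter, house 4 = trumpet/gardening/pickup.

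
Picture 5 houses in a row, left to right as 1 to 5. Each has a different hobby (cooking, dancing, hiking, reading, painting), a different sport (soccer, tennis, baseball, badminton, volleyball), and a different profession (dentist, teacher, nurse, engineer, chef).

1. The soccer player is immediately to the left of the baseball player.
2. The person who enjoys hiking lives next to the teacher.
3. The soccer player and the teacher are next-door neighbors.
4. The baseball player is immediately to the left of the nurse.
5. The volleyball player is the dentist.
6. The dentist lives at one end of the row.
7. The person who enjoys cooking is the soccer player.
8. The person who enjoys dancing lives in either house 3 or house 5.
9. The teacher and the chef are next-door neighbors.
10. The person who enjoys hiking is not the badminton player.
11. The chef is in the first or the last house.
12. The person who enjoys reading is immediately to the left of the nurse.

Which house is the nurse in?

The person who enjoys cooking is narrowed to house 1 or 3; consider each.
Placing it in house 3 leads to a contradiction, so it's in house 1.
The soccer player is in house 1 (clue 7).
The only sport still possible for house 5 is volleyball.
Clue 1 places the baseball player in house 2.
Clue 3 places the teacher in house 2.
Clue 4: the nurse is in house 3.
Clue 5: the dentist is in house 5.
Clue 9: the chef is in house 1.
By clue 12, the person who enjoys reading is in house 2.
The only hobby still possible for house 4 is painting.
House 4 profession: only engineer fits.
From clue 2, the person who enjoys hiking must be in house 3.
From clue 10, the badminton player must be in house 4.
So house 5 gets dancing for hobby.
House 3's sport must be tennis (nothing else left).
So: house 1 = cooking/soccer/chef, house 2 = reading/baseball/teacher, house 3 = hiking/tennis/nurse, house 4 = painting/badminton/engineer, house 5 = dancing/volleyball/dentist.

3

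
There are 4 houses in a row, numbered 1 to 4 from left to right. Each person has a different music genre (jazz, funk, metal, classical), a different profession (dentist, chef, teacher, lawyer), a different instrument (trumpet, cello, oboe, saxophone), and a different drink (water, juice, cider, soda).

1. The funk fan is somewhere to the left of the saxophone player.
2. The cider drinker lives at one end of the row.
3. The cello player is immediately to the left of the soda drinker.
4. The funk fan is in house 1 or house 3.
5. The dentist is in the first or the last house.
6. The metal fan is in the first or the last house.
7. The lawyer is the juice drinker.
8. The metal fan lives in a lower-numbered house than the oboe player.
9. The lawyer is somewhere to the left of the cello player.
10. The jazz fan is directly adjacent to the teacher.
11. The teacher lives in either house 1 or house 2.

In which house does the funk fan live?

3

The metal fan is in house 1 (clue 8).
That leaves chef as the profession for house 3.
The only profession still possible for house 4 is dentist.
So house 1 gets trumpet for instrument.
The saxophone player is in house 4 (clue 1).
That leaves funk as the music genre for house 3.
So house 4 gets classical for music genre.
By clue 10, the teacher is in house 1.
That leaves jazz as the music genre for house 2.
That leaves lawyer as the profession for house 2.
The juice drinker is in house 2 (clue 7).
Clue 9: the cello player is in house 3.
House 2's instrument must be oboe (nothing else left).
Clue 3 places the soda drinker in house 4.
House 3's drink must be water (nothing else left).
House 1 drink: only cider fits.
So: house 1 = metal/teacher/trumpet/cider, house 2 = jazz/lawyer/oboe/juice, house 3 = funk/chef/cello/water, house 4 = classical/dentist/saxophone/soda.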